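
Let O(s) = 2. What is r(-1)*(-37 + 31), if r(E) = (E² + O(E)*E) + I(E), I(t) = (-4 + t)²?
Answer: -144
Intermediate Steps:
r(E) = E² + (-4 + E)² + 2*E (r(E) = (E² + 2*E) + (-4 + E)² = E² + (-4 + E)² + 2*E)
r(-1)*(-37 + 31) = (16 - 6*(-1) + 2*(-1)²)*(-37 + 31) = (16 + 6 + 2*1)*(-6) = (16 + 6 + 2)*(-6) = 24*(-6) = -144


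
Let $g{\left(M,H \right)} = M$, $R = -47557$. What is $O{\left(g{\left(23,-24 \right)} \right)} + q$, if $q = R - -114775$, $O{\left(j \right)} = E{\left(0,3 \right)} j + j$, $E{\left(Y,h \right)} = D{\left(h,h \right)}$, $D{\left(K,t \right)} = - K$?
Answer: $67172$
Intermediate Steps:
$E{\left(Y,h \right)} = - h$
$O{\left(j \right)} = - 2 j$ ($O{\left(j \right)} = \left(-1\right) 3 j + j = - 3 j + j = - 2 j$)
$q = 67218$ ($q = -47557 - -114775 = -47557 + 114775 = 67218$)
$O{\left(g{\left(23,-24 \right)} \right)} + q = \left(-2\right) 23 + 67218 = -46 + 67218 = 67172$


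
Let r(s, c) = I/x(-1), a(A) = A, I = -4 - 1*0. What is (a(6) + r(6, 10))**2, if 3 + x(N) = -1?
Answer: 49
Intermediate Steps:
x(N) = -4 (x(N) = -3 - 1 = -4)
I = -4 (I = -4 + 0 = -4)
r(s, c) = 1 (r(s, c) = -4/(-4) = -4*(-1/4) = 1)
(a(6) + r(6, 10))**2 = (6 + 1)**2 = 7**2 = 49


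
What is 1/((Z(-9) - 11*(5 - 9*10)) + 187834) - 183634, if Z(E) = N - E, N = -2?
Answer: -34665691983/188776 ≈ -1.8363e+5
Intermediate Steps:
Z(E) = -2 - E
1/((Z(-9) - 11*(5 - 9*10)) + 187834) - 183634 = 1/(((-2 - 1*(-9)) - 11*(5 - 9*10)) + 187834) - 183634 = 1/(((-2 + 9) - 11*(5 - 90)) + 187834) - 183634 = 1/((7 - 11*(-85)) + 187834) - 183634 = 1/((7 + 935) + 187834) - 183634 = 1/(942 + 187834) - 183634 = 1/188776 - 183634 = -34665691983/188776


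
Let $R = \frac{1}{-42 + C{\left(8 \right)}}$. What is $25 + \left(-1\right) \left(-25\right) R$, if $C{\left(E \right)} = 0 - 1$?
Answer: $\frac{1050}{43} \approx 24.419$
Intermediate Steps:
$C{\left(E \right)} = -1$ ($C{\left(E \right)} = 0 - 1 = -1$)
$R = - \frac{1}{43}$ ($R = \frac{1}{-42 - 1} = \frac{1}{-43} = - \frac{1}{43} \approx -0.023256$)
$25 + \left(-1\right) \left(-25\right) R = 25 + \left(-1\right) \left(-25\right) \left(- \frac{1}{43}\right) = 25 + 25 \left(- \frac{1}{43}\right) = 25 - \frac{25}{43} = \frac{1050}{43}$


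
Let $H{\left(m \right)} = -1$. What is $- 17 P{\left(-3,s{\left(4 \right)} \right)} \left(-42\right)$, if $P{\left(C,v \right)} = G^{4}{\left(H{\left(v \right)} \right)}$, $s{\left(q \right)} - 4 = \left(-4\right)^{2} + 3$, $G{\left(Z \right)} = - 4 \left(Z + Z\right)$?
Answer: $2924544$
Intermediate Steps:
$G{\left(Z \right)} = - 8 Z$ ($G{\left(Z \right)} = - 4 \cdot 2 Z = - 8 Z$)
$s{\left(q \right)} = 23$ ($s{\left(q \right)} = 4 + \left(\left(-4\right)^{2} + 3\right) = 4 + \left(16 + 3\right) = 4 + 19 = 23$)
$P{\left(C,v \right)} = 4096$ ($P{\left(C,v \right)} = \left(\left(-8\right) \left(-1\right)\right)^{4} = 8^{4} = 4096$)
$- 17 P{\left(-3,s{\left(4 \right)} \right)} \left(-42\right) = \left(-17\right) 4096 \left(-42\right) = \left(-69632\right) \left(-42\right) = 2924544$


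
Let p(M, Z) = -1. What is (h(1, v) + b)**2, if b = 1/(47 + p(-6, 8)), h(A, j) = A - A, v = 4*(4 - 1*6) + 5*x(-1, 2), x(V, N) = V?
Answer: 1/2116 ≈ 0.00047259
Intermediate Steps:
v = -13 (v = 4*(4 - 1*6) + 5*(-1) = 4*(4 - 6) - 5 = 4*(-2) - 5 = -8 - 5 = -13)
h(A, j) = 0
b = 1/46 (b = 1/(47 - 1) = 1/46 ≈ 0.021739)
(h(1, v) + b)**2 = (0 + 1/46)**2 = (1/46)**2 = 1/2116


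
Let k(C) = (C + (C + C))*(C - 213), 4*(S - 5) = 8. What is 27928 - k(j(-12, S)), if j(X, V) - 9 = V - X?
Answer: 43468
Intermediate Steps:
S = 7 (S = 5 + (1/4)*8 = 5 + 2 = 7)
j(X, V) = 9 + V - X (j(X, V) = 9 + (V - X) = 9 + V - X)
k(C) = 3*C*(-213 + C) (k(C) = (C + 2*C)*(-213 + C) = (3*C)*(-213 + C) = 3*C*(-213 + C))
27928 - k(j(-12, S)) = 27928 - 3*(9 + 7 - 1*(-12))*(-213 + (9 + 7 - 1*(-12))) = 27928 - 3*(9 + 7 + 12)*(-213 + (9 + 7 + 12)) = 27928 - 3*28*(-213 + 28) = 27928 - 3*28*(-185) = 27928 - 1*(-15540) = 27928 + 15540 = 43468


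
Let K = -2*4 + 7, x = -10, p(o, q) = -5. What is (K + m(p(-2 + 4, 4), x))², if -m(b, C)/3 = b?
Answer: 196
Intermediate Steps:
m(b, C) = -3*b
K = -1 (K = -8 + 7 = -1)
(K + m(p(-2 + 4, 4), x))² = (-1 - 3*(-5))² = (-1 + 15)² = 14² = 196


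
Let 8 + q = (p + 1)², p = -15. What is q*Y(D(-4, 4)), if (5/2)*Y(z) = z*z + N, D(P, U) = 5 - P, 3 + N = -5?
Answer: 27448/5 ≈ 5489.6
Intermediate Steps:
N = -8 (N = -3 - 5 = -8)
Y(z) = -16/5 + 2*z²/5 (Y(z) = 2*(z*z - 8)/5 = 2*(z² - 8)/5 = 2*(-8 + z²)/5 = -16/5 + 2*z²/5)
q = 188 (q = -8 + (-15 + 1)² = -8 + (-14)² = -8 + 196 = 188)
q*Y(D(-4, 4)) = 188*(-16/5 + 2*(5 - 1*(-4))²/5) = 188*(-16/5 + 2*(5 + 4)²/5) = 188*(-16/5 + (⅖)*9²) = 188*(-16/5 + (⅖)*81) = 188*(-16/5 + 162/5) = 188*(146/5) = 27448/5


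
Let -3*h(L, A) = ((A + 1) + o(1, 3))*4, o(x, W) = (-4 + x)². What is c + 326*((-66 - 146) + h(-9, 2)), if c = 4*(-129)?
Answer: -74844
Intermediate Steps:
h(L, A) = -40/3 - 4*A/3 (h(L, A) = -((A + 1) + (-4 + 1)²)*4/3 = -((1 + A) + (-3)²)*4/3 = -((1 + A) + 9)*4/3 = -(10 + A)*4/3 = -(40 + 4*A)/3 = -40/3 - 4*A/3)
c = -516
c + 326*((-66 - 146) + h(-9, 2)) = -516 + 326*((-66 - 146) + (-40/3 - 4/3*2)) = -516 + 326*(-212 + (-40/3 - 8/3)) = -516 + 326*(-212 - 16) = -516 + 326*(-228) = -516 - 74328 = -74844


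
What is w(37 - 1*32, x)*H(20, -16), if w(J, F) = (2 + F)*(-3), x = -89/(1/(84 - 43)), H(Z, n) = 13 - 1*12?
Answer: 10941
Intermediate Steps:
H(Z, n) = 1 (H(Z, n) = 13 - 12 = 1)
x = -3649 (x = -89/(1/41) = -89/1/41 = -89*41 = -3649)
w(J, F) = -6 - 3*F
w(37 - 1*32, x)*H(20, -16) = (-6 - 3*(-3649))*1 = (-6 + 10947)*1 = 10941*1 = 10941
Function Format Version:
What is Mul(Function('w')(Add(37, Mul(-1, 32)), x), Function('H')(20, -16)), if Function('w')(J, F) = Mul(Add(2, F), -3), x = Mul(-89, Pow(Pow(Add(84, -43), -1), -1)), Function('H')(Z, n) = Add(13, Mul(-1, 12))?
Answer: 10941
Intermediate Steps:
Function('H')(Z, n) = 1 (Function('H')(Z, n) = Add(13, -12) = 1)
x = -3649 (x = Mul(-89, Pow(Pow(41, -1), -1)) = Mul(-89, Pow(Rational(1, 41), -1)) = Mul(-89, 41) = -3649)
Function('w')(J, F) = Add(-6, Mul(-3, F))
Mul(Function('w')(Add(37, Mul(-1, 32)), x), Function('H')(20, -16)) = Mul(Add(-6, Mul(-3, -3649)), 1) = Mul(Add(-6, 10947), 1) = Mul(10941, 1) = 10941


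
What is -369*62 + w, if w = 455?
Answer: -22423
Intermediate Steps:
-369*62 + w = -369*62 + 455 = -22878 + 455 = -22423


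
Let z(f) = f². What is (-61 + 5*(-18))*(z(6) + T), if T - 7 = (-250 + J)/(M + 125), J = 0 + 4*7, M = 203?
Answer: -1048091/164 ≈ -6390.8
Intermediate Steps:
J = 28 (J = 0 + 28 = 28)
T = 1037/164 (T = 7 + (-250 + 28)/(203 + 125) = 7 - 222/328 = 7 - 222*1/328 = 7 - 111/164 = 1037/164 ≈ 6.3232)
(-61 + 5*(-18))*(z(6) + T) = (-61 + 5*(-18))*(6² + 1037/164) = (-61 - 90)*(36 + 1037/164) = -151*6941/164 = -1048091/164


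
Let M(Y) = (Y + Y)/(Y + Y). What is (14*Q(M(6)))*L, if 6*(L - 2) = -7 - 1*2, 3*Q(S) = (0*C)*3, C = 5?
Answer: 0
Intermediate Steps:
M(Y) = 1 (M(Y) = (2*Y)/((2*Y)) = (2*Y)*(1/(2*Y)) = 1)
Q(S) = 0 (Q(S) = ((0*5)*3)/3 = (0*3)/3 = (⅓)*0 = 0)
L = ½ (L = 2 + (-7 - 1*2)/6 = 2 + (-7 - 2)/6 = 2 + (⅙)*(-9) = 2 - 3/2 = ½ ≈ 0.50000)
(14*Q(M(6)))*L = (14*0)*(½) = 0*(½) = 0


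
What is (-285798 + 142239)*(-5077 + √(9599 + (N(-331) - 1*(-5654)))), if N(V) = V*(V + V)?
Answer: 728849043 - 17944875*√15 ≈ 6.5935e+8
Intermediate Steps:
N(V) = 2*V² (N(V) = V*(2*V) = 2*V²)
(-285798 + 142239)*(-5077 + √(9599 + (N(-331) - 1*(-5654)))) = (-285798 + 142239)*(-5077 + √(9599 + (2*(-331)² - 1*(-5654)))) = -143559*(-5077 + √(9599 + (2*109561 + 5654))) = -143559*(-5077 + √(9599 + (219122 + 5654))) = -143559*(-5077 + √(9599 + 224776)) = -143559*(-5077 + √234375) = -143559*(-5077 + 125*√15) = 728849043 - 17944875*√15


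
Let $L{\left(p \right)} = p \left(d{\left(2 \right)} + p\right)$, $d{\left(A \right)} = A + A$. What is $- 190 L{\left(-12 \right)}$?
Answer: $-18240$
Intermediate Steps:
$d{\left(A \right)} = 2 A$
$L{\left(p \right)} = p \left(4 + p\right)$ ($L{\left(p \right)} = p \left(2 \cdot 2 + p\right) = p \left(4 + p\right)$)
$- 190 L{\left(-12 \right)} = - 190 \left(- 12 \left(4 - 12\right)\right) = - 190 \left(\left(-12\right) \left(-8\right)\right) = \left(-190\right) 96 = -18240$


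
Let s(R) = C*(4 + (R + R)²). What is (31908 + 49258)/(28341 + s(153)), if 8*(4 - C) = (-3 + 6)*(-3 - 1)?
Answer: 81166/543361 ≈ 0.14938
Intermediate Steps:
C = 11/2 (C = 4 - (-3 + 6)*(-3 - 1)/8 = 4 - 3*(-4)/8 = 4 - ⅛*(-12) = 4 + 3/2 = 11/2 ≈ 5.5000)
s(R) = 22 + 22*R² (s(R) = 11*(4 + (R + R)²)/2 = 11*(4 + (2*R)²)/2 = 11*(4 + 4*R²)/2 = 22 + 22*R²)
(31908 + 49258)/(28341 + s(153)) = (31908 + 49258)/(28341 + (22 + 22*153²)) = 81166/(28341 + (22 + 22*23409)) = 81166/(28341 + (22 + 514998)) = 81166/(28341 + 515020) = 81166/543361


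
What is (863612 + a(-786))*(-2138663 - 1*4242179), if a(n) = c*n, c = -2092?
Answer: -16002666792008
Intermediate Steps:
a(n) = -2092*n
(863612 + a(-786))*(-2138663 - 1*4242179) = (863612 - 2092*(-786))*(-2138663 - 1*4242179) = (863612 + 1644312)*(-2138663 - 4242179) = 2507924*(-6380842) = -16002666792008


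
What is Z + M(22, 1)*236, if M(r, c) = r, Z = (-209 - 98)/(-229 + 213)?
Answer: 83379/16 ≈ 5211.2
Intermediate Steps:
Z = 307/16 (Z = -307/(-16) = -307*(-1/16) = 307/16 ≈ 19.188)
Z + M(22, 1)*236 = 307/16 + 22*236 = 307/16 + 5192 = 83379/16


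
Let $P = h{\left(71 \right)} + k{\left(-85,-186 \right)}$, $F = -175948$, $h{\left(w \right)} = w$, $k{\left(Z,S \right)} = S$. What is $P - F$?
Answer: $175833$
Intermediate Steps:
$P = -115$ ($P = 71 - 186 = -115$)
$P - F = -115 - -175948 = -115 + 175948 = 175833$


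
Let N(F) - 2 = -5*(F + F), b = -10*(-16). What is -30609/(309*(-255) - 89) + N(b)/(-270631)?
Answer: 8409800911/21348455804 ≈ 0.39393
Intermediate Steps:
b = 160
N(F) = 2 - 10*F (N(F) = 2 - 5*(F + F) = 2 - 10*F)
-30609/(309*(-255) - 89) + N(b)/(-270631) = -30609/(309*(-255) - 89) + (2 - 10*160)/(-270631) = -30609/(-78795 - 89) + (2 - 1600)*(-1/270631) = -30609/(-78884) - 1598*(-1/270631) = -30609*(-1/78884) + 1598/270631 = 30609/78884 + 1598/270631 = 8409800911/21348455804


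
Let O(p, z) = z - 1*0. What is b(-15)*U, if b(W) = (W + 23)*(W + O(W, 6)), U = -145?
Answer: 10440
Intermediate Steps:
O(p, z) = z (O(p, z) = z + 0 = z)
b(W) = (6 + W)*(23 + W) (b(W) = (W + 23)*(W + 6) = (23 + W)*(6 + W) = (6 + W)*(23 + W))
b(-15)*U = (138 + (-15)**2 + 29*(-15))*(-145) = (138 + 225 - 435)*(-145) = -72*(-145) = 10440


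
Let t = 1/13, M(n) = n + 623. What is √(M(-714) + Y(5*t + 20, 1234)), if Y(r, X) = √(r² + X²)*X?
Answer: √(-15379 + 16042*√257415989)/13 ≈ 1234.0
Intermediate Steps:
M(n) = 623 + n
t = 1/13 ≈ 0.076923
Y(r, X) = X*√(X² + r²) (Y(r, X) = √(X² + r²)*X = X*√(X² + r²))
√(M(-714) + Y(5*t + 20, 1234)) = √((623 - 714) + 1234*√(1234² + (5*(1/13) + 20)²)) = √(-91 + 1234*√(1522756 + (5/13 + 20)²)) = √(-91 + 1234*√(1522756 + (265/13)²)) = √(-91 + 1234*√(1522756 + 70225/169)) = √(-91 + 1234*√(257415989/169)) = √(-91 + 1234*(√257415989/13)) = √(-91 + 1234*√257415989/13)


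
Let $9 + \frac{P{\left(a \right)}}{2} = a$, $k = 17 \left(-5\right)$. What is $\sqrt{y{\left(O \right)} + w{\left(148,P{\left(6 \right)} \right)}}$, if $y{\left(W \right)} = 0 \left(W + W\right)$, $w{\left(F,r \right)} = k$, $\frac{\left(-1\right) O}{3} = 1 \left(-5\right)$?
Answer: $i \sqrt{85} \approx 9.2195 i$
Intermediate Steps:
$k = -85$
$P{\left(a \right)} = -18 + 2 a$
$O = 15$ ($O = - 3 \cdot 1 \left(-5\right) = \left(-3\right) \left(-5\right) = 15$)
$w{\left(F,r \right)} = -85$
$y{\left(W \right)} = 0$ ($y{\left(W \right)} = 0 \cdot 2 W = 0$)
$\sqrt{y{\left(O \right)} + w{\left(148,P{\left(6 \right)} \right)}} = \sqrt{0 - 85} = \sqrt{-85} = i \sqrt{85}$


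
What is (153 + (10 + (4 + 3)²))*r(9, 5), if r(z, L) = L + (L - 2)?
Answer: 1696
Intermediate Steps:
r(z, L) = -2 + 2*L (r(z, L) = L + (-2 + L) = -2 + 2*L)
(153 + (10 + (4 + 3)²))*r(9, 5) = (153 + (10 + (4 + 3)²))*(-2 + 2*5) = (153 + (10 + 7²))*(-2 + 10) = (153 + (10 + 49))*8 = (153 + 59)*8 = 212*8 = 1696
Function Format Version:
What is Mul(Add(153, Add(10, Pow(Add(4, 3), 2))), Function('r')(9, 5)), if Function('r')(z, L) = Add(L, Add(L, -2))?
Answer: 1696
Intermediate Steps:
Function('r')(z, L) = Add(-2, Mul(2, L)) (Function('r')(z, L) = Add(L, Add(-2, L)) = Add(-2, Mul(2, L)))
Mul(Add(153, Add(10, Pow(Add(4, 3), 2))), Function('r')(9, 5)) = Mul(Add(153, Add(10, Pow(Add(4, 3), 2))), Add(-2, Mul(2, 5))) = Mul(Add(153, Add(10, Pow(7, 2))), Add(-2, 10)) = Mul(Add(153, Add(10, 49)), 8) = Mul(Add(153, 59), 8) = Mul(212, 8) = 1696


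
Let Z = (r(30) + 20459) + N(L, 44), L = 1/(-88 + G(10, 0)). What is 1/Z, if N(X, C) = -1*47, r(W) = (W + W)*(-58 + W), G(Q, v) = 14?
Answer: 1/18732 ≈ 5.3385e-5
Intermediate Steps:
r(W) = 2*W*(-58 + W) (r(W) = (2*W)*(-58 + W) = 2*W*(-58 + W))
L = -1/74 (L = 1/(-88 + 14) = 1/(-74) = -1/74 ≈ -0.013514)
N(X, C) = -47
Z = 18732 (Z = (2*30*(-58 + 30) + 20459) - 47 = (2*30*(-28) + 20459) - 47 = (-1680 + 20459) - 47 = 18779 - 47 = 18732)
1/Z = 1/18732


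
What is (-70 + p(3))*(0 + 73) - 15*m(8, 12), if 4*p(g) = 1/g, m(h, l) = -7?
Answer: -59987/12 ≈ -4998.9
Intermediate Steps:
p(g) = 1/(4*g)
(-70 + p(3))*(0 + 73) - 15*m(8, 12) = (-70 + (1/4)/3)*(0 + 73) - 15*(-7) = (-70 + (1/4)*(1/3))*73 + 105 = (-70 + 1/12)*73 + 105 = -839/12*73 + 105 = -61247/12 + 105 = -59987/12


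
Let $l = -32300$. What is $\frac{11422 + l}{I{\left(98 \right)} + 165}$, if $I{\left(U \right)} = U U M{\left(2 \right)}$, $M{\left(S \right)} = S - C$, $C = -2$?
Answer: $- \frac{20878}{38581} \approx -0.54115$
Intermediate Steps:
$M{\left(S \right)} = 2 + S$ ($M{\left(S \right)} = S - -2 = S + 2 = 2 + S$)
$I{\left(U \right)} = 4 U^{2}$ ($I{\left(U \right)} = U U \left(2 + 2\right) = U^{2} \cdot 4 = 4 U^{2}$)
$\frac{11422 + l}{I{\left(98 \right)} + 165} = \frac{11422 - 32300}{4 \cdot 98^{2} + 165} = - \frac{20878}{4 \cdot 9604 + 165} = - \frac{20878}{38416 + 165} = - \frac{20878}{38581}$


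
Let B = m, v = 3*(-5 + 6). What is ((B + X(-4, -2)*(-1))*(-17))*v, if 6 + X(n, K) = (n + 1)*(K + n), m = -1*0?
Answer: 612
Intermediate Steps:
v = 3 (v = 3*1 = 3)
m = 0
B = 0
X(n, K) = -6 + (1 + n)*(K + n) (X(n, K) = -6 + (n + 1)*(K + n) = -6 + (1 + n)*(K + n))
((B + X(-4, -2)*(-1))*(-17))*v = ((0 + (-6 - 2 - 4 + (-4)**2 - 2*(-4))*(-1))*(-17))*3 = ((0 + (-6 - 2 - 4 + 16 + 8)*(-1))*(-17))*3 = ((0 + 12*(-1))*(-17))*3 = ((0 - 12)*(-17))*3 = -12*(-17)*3 = 204*3 = 612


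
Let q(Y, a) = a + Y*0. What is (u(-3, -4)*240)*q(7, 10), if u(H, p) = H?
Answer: -7200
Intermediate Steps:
q(Y, a) = a (q(Y, a) = a + 0 = a)
(u(-3, -4)*240)*q(7, 10) = -3*240*10 = -720*10 = -7200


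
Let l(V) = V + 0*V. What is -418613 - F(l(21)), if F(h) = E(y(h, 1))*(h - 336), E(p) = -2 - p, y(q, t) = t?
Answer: -419558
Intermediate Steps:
l(V) = V (l(V) = V + 0 = V)
F(h) = 1008 - 3*h (F(h) = (-2 - 1*1)*(h - 336) = (-2 - 1)*(-336 + h) = -3*(-336 + h) = 1008 - 3*h)
-418613 - F(l(21)) = -418613 - (1008 - 3*21) = -418613 - (1008 - 63) = -418613 - 1*945 = -418613 - 945 = -419558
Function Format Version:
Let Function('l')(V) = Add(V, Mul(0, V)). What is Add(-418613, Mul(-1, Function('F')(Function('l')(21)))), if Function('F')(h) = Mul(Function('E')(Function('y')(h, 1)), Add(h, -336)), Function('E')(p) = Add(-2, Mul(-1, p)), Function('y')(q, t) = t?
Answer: -419558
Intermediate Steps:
Function('l')(V) = V (Function('l')(V) = Add(V, 0) = V)
Function('F')(h) = Add(1008, Mul(-3, h)) (Function('F')(h) = Mul(Add(-2, Mul(-1, 1)), Add(h, -336)) = Mul(Add(-2, -1), Add(-336, h)) = Mul(-3, Add(-336, h)) = Add(1008, Mul(-3, h)))
Add(-418613, Mul(-1, Function('F')(Function('l')(21)))) = Add(-418613, Mul(-1, Add(1008, Mul(-3, 21)))) = Add(-418613, Mul(-1, Add(1008, -63))) = Add(-418613, Mul(-1, 945)) = Add(-418613, -945) = -419558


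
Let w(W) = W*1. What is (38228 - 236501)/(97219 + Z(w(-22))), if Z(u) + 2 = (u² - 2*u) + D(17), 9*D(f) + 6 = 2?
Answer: -1784457/879701 ≈ -2.0285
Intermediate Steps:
D(f) = -4/9 (D(f) = -⅔ + (⅑)*2 = -⅔ + 2/9 = -4/9)
w(W) = W
Z(u) = -22/9 + u² - 2*u (Z(u) = -2 + ((u² - 2*u) - 4/9) = -2 + (-4/9 + u² - 2*u) = -22/9 + u² - 2*u)
(38228 - 236501)/(97219 + Z(w(-22))) = (38228 - 236501)/(97219 + (-22/9 + (-22)² - 2*(-22))) = -198273/(97219 + (-22/9 + 484 + 44)) = -198273/(97219 + 4730/9) = -198273/879701/9 = -198273*9/879701 = -1784457/879701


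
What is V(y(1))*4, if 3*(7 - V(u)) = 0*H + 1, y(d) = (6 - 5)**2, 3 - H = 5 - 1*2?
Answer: 80/3 ≈ 26.667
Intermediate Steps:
H = 0 (H = 3 - (5 - 1*2) = 3 - (5 - 2) = 3 - 1*3 = 3 - 3 = 0)
y(d) = 1 (y(d) = 1**2 = 1)
V(u) = 20/3 (V(u) = 7 - (0*0 + 1)/3 = 7 - (0 + 1)/3 = 7 - 1/3*1 = 7 - 1/3 = 20/3)
V(y(1))*4 = (20/3)*4 = 80/3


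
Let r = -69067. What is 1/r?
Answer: -1/69067 ≈ -1.4479e-5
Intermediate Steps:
1/r = 1/(-69067) = -1/69067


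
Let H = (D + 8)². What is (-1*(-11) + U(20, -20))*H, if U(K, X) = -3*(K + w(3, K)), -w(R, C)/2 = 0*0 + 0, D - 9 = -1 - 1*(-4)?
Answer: -19600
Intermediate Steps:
D = 12 (D = 9 + (-1 - 1*(-4)) = 9 + (-1 + 4) = 9 + 3 = 12)
w(R, C) = 0 (w(R, C) = -2*(0*0 + 0) = -2*(0 + 0) = -2*0 = 0)
H = 400 (H = (12 + 8)² = 20² = 400)
U(K, X) = -3*K (U(K, X) = -3*(K + 0) = -3*K)
(-1*(-11) + U(20, -20))*H = (-1*(-11) - 3*20)*400 = (11 - 60)*400 = -49*400 = -19600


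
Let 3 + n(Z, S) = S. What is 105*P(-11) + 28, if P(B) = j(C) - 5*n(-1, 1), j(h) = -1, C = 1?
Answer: 973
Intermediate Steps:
n(Z, S) = -3 + S
P(B) = 9 (P(B) = -1 - 5*(-3 + 1) = -1 - 5*(-2) = -1 + 10 = 9)
105*P(-11) + 28 = 105*9 + 28 = 945 + 28 = 973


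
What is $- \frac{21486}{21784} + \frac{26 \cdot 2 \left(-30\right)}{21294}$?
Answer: $- \frac{450097}{424788} \approx -1.0596$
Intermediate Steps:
$- \frac{21486}{21784} + \frac{26 \cdot 2 \left(-30\right)}{21294} = \left(-21486\right) \frac{1}{21784} + 52 \left(-30\right) \frac{1}{21294} = - \frac{10743}{10892} - \frac{20}{273} = - \frac{450097}{424788}$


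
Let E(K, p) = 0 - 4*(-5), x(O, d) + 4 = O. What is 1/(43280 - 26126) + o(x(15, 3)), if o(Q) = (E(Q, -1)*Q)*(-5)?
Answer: -18869399/17154 ≈ -1100.0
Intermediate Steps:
x(O, d) = -4 + O
E(K, p) = 20 (E(K, p) = 0 + 20 = 20)
o(Q) = -100*Q (o(Q) = (20*Q)*(-5) = -100*Q)
1/(43280 - 26126) + o(x(15, 3)) = 1/(43280 - 26126) - 100*(-4 + 15) = 1/17154 - 100*11 = 1/17154 - 1100 = -18869399/17154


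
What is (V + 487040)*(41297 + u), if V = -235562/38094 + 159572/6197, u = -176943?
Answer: -1114035696928695286/16862037 ≈ -6.6068e+10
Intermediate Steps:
V = 2309479027/118034259 (V = -235562*1/38094 + 159572*(1/6197) = -117781/19047 + 159572/6197 = 2309479027/118034259 ≈ 19.566)
(V + 487040)*(41297 + u) = (2309479027/118034259 + 487040)*(41297 - 176943) = (57489714982387/118034259)*(-135646) = -1114035696928695286/16862037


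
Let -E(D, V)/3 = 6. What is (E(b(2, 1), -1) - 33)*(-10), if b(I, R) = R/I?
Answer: 510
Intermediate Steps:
E(D, V) = -18 (E(D, V) = -3*6 = -18)
(E(b(2, 1), -1) - 33)*(-10) = (-18 - 33)*(-10) = -51*(-10) = 510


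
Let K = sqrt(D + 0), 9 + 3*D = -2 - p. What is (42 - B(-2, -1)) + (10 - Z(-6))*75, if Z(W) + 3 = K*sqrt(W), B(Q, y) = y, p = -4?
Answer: 1018 + 75*sqrt(14) ≈ 1298.6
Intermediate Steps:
D = -7/3 (D = -3 + (-2 - 1*(-4))/3 = -3 + (-2 + 4)/3 = -3 + (1/3)*2 = -3 + 2/3 = -7/3 ≈ -2.3333)
K = I*sqrt(21)/3 (K = sqrt(-7/3 + 0) = sqrt(-7/3) = I*sqrt(21)/3 ≈ 1.5275*I)
Z(W) = -3 + I*sqrt(21)*sqrt(W)/3 (Z(W) = -3 + (I*sqrt(21)/3)*sqrt(W) = -3 + I*sqrt(21)*sqrt(W)/3)
(42 - B(-2, -1)) + (10 - Z(-6))*75 = (42 - 1*(-1)) + (10 - (-3 + I*sqrt(21)*sqrt(-6)/3))*75 = (42 + 1) + (10 - (-3 + I*sqrt(21)*(I*sqrt(6))/3))*75 = 43 + (10 - (-3 - sqrt(14)))*75 = 43 + (10 + (3 + sqrt(14)))*75 = 43 + (13 + sqrt(14))*75 = 43 + (975 + 75*sqrt(14)) = 1018 + 75*sqrt(14)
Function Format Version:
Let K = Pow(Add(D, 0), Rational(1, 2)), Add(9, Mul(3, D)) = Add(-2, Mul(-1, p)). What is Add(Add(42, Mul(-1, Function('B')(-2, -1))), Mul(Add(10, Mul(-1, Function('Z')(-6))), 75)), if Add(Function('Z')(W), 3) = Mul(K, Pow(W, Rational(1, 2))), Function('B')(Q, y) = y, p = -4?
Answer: Add(1018, Mul(75, Pow(14, Rational(1, 2)))) ≈ 1298.6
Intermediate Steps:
D = Rational(-7, 3) (D = Add(-3, Mul(Rational(1, 3), Add(-2, Mul(-1, -4)))) = Add(-3, Mul(Rational(1, 3), Add(-2, 4))) = Add(-3, Mul(Rational(1, 3), 2)) = Add(-3, Rational(2, 3)) = Rational(-7, 3) ≈ -2.3333)
K = Mul(Rational(1, 3), I, Pow(21, Rational(1, 2))) (K = Pow(Add(Rational(-7, 3), 0), Rational(1, 2)) = Pow(Rational(-7, 3), Rational(1, 2)) = Mul(Rational(1, 3), I, Pow(21, Rational(1, 2))) ≈ Mul(1.5275, I))
Function('Z')(W) = Add(-3, Mul(Rational(1, 3), I, Pow(21, Rational(1, 2)), Pow(W, Rational(1, 2)))) (Function('Z')(W) = Add(-3, Mul(Mul(Rational(1, 3), I, Pow(21, Rational(1, 2))), Pow(W, Rational(1, 2)))) = Add(-3, Mul(Rational(1, 3), I, Pow(21, Rational(1, 2)), Pow(W, Rational(1, 2)))))
Add(Add(42, Mul(-1, Function('B')(-2, -1))), Mul(Add(10, Mul(-1, Function('Z')(-6))), 75)) = Add(Add(42, Mul(-1, -1)), Mul(Add(10, Mul(-1, Add(-3, Mul(Rational(1, 3), I, Pow(21, Rational(1, 2)), Pow(-6, Rational(1, 2)))))), 75)) = Add(Add(42, 1), Mul(Add(10, Mul(-1, Add(-3, Mul(Rational(1, 3), I, Pow(21, Rational(1, 2)), Mul(I, Pow(6, Rational(1, 2))))))), 75)) = Add(43, Mul(Add(10, Mul(-1, Add(-3, Mul(-1, Pow(14, Rational(1, 2)))))), 75)) = Add(43, Mul(Add(10, Add(3, Pow(14, Rational(1, 2)))), 75)) = Add(43, Mul(Add(13, Pow(14, Rational(1, 2))), 75)) = Add(43, Add(975, Mul(75, Pow(14, Rational(1, 2))))) = Add(1018, Mul(75, Pow(14, Rational(1, 2))))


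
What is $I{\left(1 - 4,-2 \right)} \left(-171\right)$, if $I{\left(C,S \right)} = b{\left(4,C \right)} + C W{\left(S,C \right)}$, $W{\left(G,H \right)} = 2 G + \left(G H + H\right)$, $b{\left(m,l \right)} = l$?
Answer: $0$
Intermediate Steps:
$W{\left(G,H \right)} = H + 2 G + G H$ ($W{\left(G,H \right)} = 2 G + \left(H + G H\right) = H + 2 G + G H$)
$I{\left(C,S \right)} = C + C \left(C + 2 S + C S\right)$ ($I{\left(C,S \right)} = C + C \left(C + 2 S + S C\right) = C + C \left(C + 2 S + C S\right)$)
$I{\left(1 - 4,-2 \right)} \left(-171\right) = \left(1 - 4\right) \left(1 + \left(1 - 4\right) + 2 \left(-2\right) + \left(1 - 4\right) \left(-2\right)\right) \left(-171\right) = - 3 \left(1 - 3 - 4 - -6\right) \left(-171\right) = - 3 \left(1 - 3 - 4 + 6\right) \left(-171\right) = \left(-3\right) 0 \left(-171\right) = 0 \left(-171\right) = 0$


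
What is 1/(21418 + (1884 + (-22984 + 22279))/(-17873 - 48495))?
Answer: 66368/1421468645 ≈ 4.6690e-5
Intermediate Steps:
1/(21418 + (1884 + (-22984 + 22279))/(-17873 - 48495)) = 1/(21418 + (1884 - 705)/(-66368)) = 1/(21418 + 1179*(-1/66368)) = 1/(21418 - 1179/66368) = 1/(1421468645/66368) = 66368/1421468645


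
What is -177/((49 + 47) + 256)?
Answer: -177/352 ≈ -0.50284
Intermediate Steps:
-177/((49 + 47) + 256) = -177/(96 + 256) = -177/352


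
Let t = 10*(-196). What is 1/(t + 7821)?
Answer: 1/5861 ≈ 0.00017062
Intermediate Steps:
t = -1960
1/(t + 7821) = 1/(-1960 + 7821) = 1/5861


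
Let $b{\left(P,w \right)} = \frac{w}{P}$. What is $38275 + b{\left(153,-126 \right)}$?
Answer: $\frac{650661}{17} \approx 38274.0$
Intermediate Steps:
$38275 + b{\left(153,-126 \right)} = 38275 - \frac{126}{153} = 38275 - \frac{14}{17} = \frac{650661}{17}$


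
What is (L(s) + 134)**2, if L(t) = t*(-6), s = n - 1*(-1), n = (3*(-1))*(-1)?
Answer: 12100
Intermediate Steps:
n = 3 (n = -3*(-1) = 3)
s = 4 (s = 3 - 1*(-1) = 3 + 1 = 4)
L(t) = -6*t
(L(s) + 134)**2 = (-6*4 + 134)**2 = (-24 + 134)**2 = 110**2 = 12100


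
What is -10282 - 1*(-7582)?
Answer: -2700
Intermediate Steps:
-10282 - 1*(-7582) = -10282 + 7582 = -2700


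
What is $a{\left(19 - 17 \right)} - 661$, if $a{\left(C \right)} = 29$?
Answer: $-632$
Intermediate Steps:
$a{\left(19 - 17 \right)} - 661 = 29 - 661 = -632$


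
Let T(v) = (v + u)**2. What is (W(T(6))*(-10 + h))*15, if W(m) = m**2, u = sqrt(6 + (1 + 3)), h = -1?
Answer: -586740 - 182160*sqrt(10) ≈ -1.1628e+6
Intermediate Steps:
u = sqrt(10) (u = sqrt(6 + 4) = sqrt(10) ≈ 3.1623)
T(v) = (v + sqrt(10))**2
(W(T(6))*(-10 + h))*15 = (((6 + sqrt(10))**2)**2*(-10 - 1))*15 = ((6 + sqrt(10))**4*(-11))*15 = -11*(6 + sqrt(10))**4*15 = -165*(6 + sqrt(10))**4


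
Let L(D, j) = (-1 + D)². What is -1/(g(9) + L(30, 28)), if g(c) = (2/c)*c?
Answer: -1/843 ≈ -0.0011862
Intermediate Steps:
g(c) = 2
-1/(g(9) + L(30, 28)) = -1/(2 + (-1 + 30)²) = -1/(2 + 29²) = -1/(2 + 841) = -1/843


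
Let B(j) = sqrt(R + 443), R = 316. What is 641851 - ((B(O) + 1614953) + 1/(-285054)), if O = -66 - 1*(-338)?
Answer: -277386617507/285054 - sqrt(759) ≈ -9.7313e+5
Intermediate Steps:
O = 272 (O = -66 + 338 = 272)
B(j) = sqrt(759) (B(j) = sqrt(316 + 443) = sqrt(759))
641851 - ((B(O) + 1614953) + 1/(-285054)) = 641851 - ((sqrt(759) + 1614953) + 1/(-285054)) = 641851 - ((1614953 + sqrt(759)) - 1/285054) = 641851 - (460348812461/285054 + sqrt(759)) = 641851 + (-460348812461/285054 - sqrt(759)) = -277386617507/285054 - sqrt(759)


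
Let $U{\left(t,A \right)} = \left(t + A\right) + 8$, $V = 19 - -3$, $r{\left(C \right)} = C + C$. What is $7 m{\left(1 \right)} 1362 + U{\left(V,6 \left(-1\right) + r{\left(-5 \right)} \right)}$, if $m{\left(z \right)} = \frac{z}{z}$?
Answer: $9548$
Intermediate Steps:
$r{\left(C \right)} = 2 C$
$V = 22$ ($V = 19 + 3 = 22$)
$m{\left(z \right)} = 1$
$U{\left(t,A \right)} = 8 + A + t$ ($U{\left(t,A \right)} = \left(A + t\right) + 8 = 8 + A + t$)
$7 m{\left(1 \right)} 1362 + U{\left(V,6 \left(-1\right) + r{\left(-5 \right)} \right)} = 7 \cdot 1 \cdot 1362 + \left(8 + \left(6 \left(-1\right) + 2 \left(-5\right)\right) + 22\right) = 7 \cdot 1362 + \left(8 - 16 + 22\right) = 9534 + \left(8 - 16 + 22\right) = 9534 + 14 = 9548$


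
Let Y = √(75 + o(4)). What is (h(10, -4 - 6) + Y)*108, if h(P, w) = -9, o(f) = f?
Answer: -972 + 108*√79 ≈ -12.075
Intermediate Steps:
Y = √79 (Y = √(75 + 4) = √79 ≈ 8.8882)
(h(10, -4 - 6) + Y)*108 = (-9 + √79)*108 = -972 + 108*√79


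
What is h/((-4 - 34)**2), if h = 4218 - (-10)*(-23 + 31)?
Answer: 2149/722 ≈ 2.9765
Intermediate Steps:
h = 4298 (h = 4218 - (-10)*8 = 4218 - 1*(-80) = 4218 + 80 = 4298)
h/((-4 - 34)**2) = 4298/((-4 - 34)**2) = 4298/((-38)**2) = 4298/1444 = 4298*(1/1444) = 2149/722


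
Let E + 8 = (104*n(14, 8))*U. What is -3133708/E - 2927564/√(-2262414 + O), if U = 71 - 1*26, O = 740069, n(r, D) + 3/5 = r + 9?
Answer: -783427/26206 + 2927564*I*√1522345/1522345 ≈ -29.895 + 2372.7*I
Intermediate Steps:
n(r, D) = 42/5 + r (n(r, D) = -⅗ + (r + 9) = -⅗ + (9 + r) = 42/5 + r)
U = 45 (U = 71 - 26 = 45)
E = 104824 (E = -8 + (104*(42/5 + 14))*45 = -8 + (104*(112/5))*45 = -8 + (11648/5)*45 = -8 + 104832 = 104824)
-3133708/E - 2927564/√(-2262414 + O) = -3133708/104824 - 2927564/√(-2262414 + 740069) = -3133708*1/104824 - 2927564*(-I*√1522345/1522345) = -783427/26206 - 2927564*(-I*√1522345/1522345) = -783427/26206 - (-2927564)*I*√1522345/1522345 = -783427/26206 + 2927564*I*√1522345/1522345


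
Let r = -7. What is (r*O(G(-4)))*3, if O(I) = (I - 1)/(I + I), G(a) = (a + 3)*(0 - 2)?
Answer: -21/4 ≈ -5.2500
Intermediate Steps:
G(a) = -6 - 2*a (G(a) = (3 + a)*(-2) = -6 - 2*a)
O(I) = (-1 + I)/(2*I) (O(I) = (-1 + I)/((2*I)) = (-1 + I)*(1/(2*I)) = (-1 + I)/(2*I))
(r*O(G(-4)))*3 = -7*(-1 + (-6 - 2*(-4)))/(2*(-6 - 2*(-4)))*3 = -7*(-1 + (-6 + 8))/(2*(-6 + 8))*3 = -7*(-1 + 2)/(2*2)*3 = -7/(2*2)*3 = -7*1/4*3 = -7/4*3 = -21/4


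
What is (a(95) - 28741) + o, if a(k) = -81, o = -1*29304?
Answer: -58126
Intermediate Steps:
o = -29304
(a(95) - 28741) + o = (-81 - 28741) - 29304 = -28822 - 29304 = -58126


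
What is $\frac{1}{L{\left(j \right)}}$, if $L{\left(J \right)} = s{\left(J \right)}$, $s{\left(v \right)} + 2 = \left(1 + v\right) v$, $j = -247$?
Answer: $\frac{1}{60760} \approx 1.6458 \cdot 10^{-5}$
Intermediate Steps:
$s{\left(v \right)} = -2 + v \left(1 + v\right)$ ($s{\left(v \right)} = -2 + \left(1 + v\right) v = -2 + v \left(1 + v\right)$)
$L{\left(J \right)} = -2 + J + J^{2}$
$\frac{1}{L{\left(j \right)}} = \frac{1}{-2 - 247 + \left(-247\right)^{2}} = \frac{1}{-2 - 247 + 61009} = \frac{1}{60760}$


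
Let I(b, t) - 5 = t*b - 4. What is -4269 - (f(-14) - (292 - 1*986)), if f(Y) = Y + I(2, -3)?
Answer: -4944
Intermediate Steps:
I(b, t) = 1 + b*t (I(b, t) = 5 + (t*b - 4) = 5 + (b*t - 4) = 5 + (-4 + b*t) = 1 + b*t)
f(Y) = -5 + Y (f(Y) = Y + (1 + 2*(-3)) = Y + (1 - 6) = Y - 5 = -5 + Y)
-4269 - (f(-14) - (292 - 1*986)) = -4269 - ((-5 - 14) - (292 - 1*986)) = -4269 - (-19 - (292 - 986)) = -4269 - (-19 - 1*(-694)) = -4269 - (-19 + 694) = -4269 - 1*675 = -4269 - 675 = -4944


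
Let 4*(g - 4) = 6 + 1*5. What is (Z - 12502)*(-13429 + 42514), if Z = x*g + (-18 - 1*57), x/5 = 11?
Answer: -1420016955/4 ≈ -3.5500e+8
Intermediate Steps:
x = 55 (x = 5*11 = 55)
g = 27/4 (g = 4 + (6 + 1*5)/4 = 4 + (6 + 5)/4 = 4 + (¼)*11 = 4 + 11/4 = 27/4 ≈ 6.7500)
Z = 1185/4 (Z = 55*(27/4) + (-18 - 1*57) = 1485/4 + (-18 - 57) = 1485/4 - 75 = 1185/4 ≈ 296.25)
(Z - 12502)*(-13429 + 42514) = (1185/4 - 12502)*(-13429 + 42514) = -48823/4*29085 = -1420016955/4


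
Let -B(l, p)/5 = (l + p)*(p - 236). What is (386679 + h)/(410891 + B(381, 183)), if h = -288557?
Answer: 98122/560351 ≈ 0.17511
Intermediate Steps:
B(l, p) = -5*(-236 + p)*(l + p) (B(l, p) = -5*(l + p)*(p - 236) = -5*(l + p)*(-236 + p) = -5*(-236 + p)*(l + p))
(386679 + h)/(410891 + B(381, 183)) = (386679 - 288557)/(410891 + (-5*183² + 1180*381 + 1180*183 - 5*381*183)) = 98122/(410891 + (-5*33489 + 449580 + 215940 - 348615)) = 98122/(410891 + (-167445 + 449580 + 215940 - 348615)) = 98122/(410891 + 149460) = 98122/560351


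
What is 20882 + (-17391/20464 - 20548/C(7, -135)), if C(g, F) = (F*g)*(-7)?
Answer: 2826247439783/135369360 ≈ 20878.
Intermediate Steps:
C(g, F) = -7*F*g
20882 + (-17391/20464 - 20548/C(7, -135)) = 20882 + (-17391/20464 - 20548/((-7*(-135)*7))) = 20882 + (-17391*1/20464 - 20548/6615) = 20882 + (-17391/20464 - 20548*1/6615) = 20882 + (-17391/20464 - 20548/6615) = 20882 - 535535737/135369360 = 2826247439783/135369360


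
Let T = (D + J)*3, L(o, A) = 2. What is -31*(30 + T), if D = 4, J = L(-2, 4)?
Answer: -1488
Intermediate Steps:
J = 2
T = 18 (T = (4 + 2)*3 = 6*3 = 18)
-31*(30 + T) = -31*(30 + 18) = -31*48 = -1488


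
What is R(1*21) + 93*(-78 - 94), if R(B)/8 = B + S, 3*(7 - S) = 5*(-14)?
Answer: -46756/3 ≈ -15585.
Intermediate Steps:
S = 91/3 (S = 7 - 5*(-14)/3 = 7 - 1/3*(-70) = 7 + 70/3 = 91/3 ≈ 30.333)
R(B) = 728/3 + 8*B (R(B) = 8*(B + 91/3) = 8*(91/3 + B) = 728/3 + 8*B)
R(1*21) + 93*(-78 - 94) = (728/3 + 8*(1*21)) + 93*(-78 - 94) = (728/3 + 8*21) + 93*(-172) = (728/3 + 168) - 15996 = 1232/3 - 15996 = -46756/3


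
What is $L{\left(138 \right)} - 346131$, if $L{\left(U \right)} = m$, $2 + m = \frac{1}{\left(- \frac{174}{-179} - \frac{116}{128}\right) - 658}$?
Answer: $- \frac{1304453097779}{3768647} \approx -3.4613 \cdot 10^{5}$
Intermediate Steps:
$m = - \frac{7543022}{3768647}$ ($m = -2 + \frac{1}{\left(- \frac{174}{-179} - \frac{116}{128}\right) - 658} = -2 + \frac{1}{\left(\left(-174\right) \left(- \frac{1}{179}\right) - \frac{29}{32}\right) - 658} = -2 + \frac{1}{\left(\frac{174}{179} - \frac{29}{32}\right) - 658} = -2 + \frac{1}{\frac{377}{5728} - 658} = -2 + \frac{1}{- \frac{3768647}{5728}} = -2 - \frac{5728}{3768647} = - \frac{7543022}{3768647} \approx -2.0015$)
$L{\left(U \right)} = - \frac{7543022}{3768647}$
$L{\left(138 \right)} - 346131 = - \frac{7543022}{3768647} - 346131 = - \frac{1304453097779}{3768647}$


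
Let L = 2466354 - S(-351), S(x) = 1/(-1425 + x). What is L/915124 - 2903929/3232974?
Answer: 524532052660143/291912447079232 ≈ 1.7969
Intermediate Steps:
L = 4380244705/1776 (L = 2466354 - 1/(-1425 - 351) = 2466354 - 1/(-1776) = 2466354 - 1*(-1/1776) = 2466354 + 1/1776 = 4380244705/1776 ≈ 2.4664e+6)
L/915124 - 2903929/3232974 = (4380244705/1776)/915124 - 2903929/3232974 = (4380244705/1776)*(1/915124) - 2903929*1/3232974 = 4380244705/1625260224 - 2903929/3232974 = 524532052660143/291912447079232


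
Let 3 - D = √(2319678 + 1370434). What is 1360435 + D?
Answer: 1360438 - 8*√57658 ≈ 1.3585e+6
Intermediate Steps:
D = 3 - 8*√57658 (D = 3 - √(2319678 + 1370434) = 3 - √3690112 = 3 - 8*√57658 ≈ -1918.0)
1360435 + D = 1360435 + (3 - 8*√57658) = 1360438 - 8*√57658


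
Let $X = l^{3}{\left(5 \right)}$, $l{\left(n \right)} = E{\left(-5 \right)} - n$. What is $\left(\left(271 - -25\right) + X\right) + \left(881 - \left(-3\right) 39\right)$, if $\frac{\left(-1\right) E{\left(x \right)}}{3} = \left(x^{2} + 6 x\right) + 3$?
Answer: $1295$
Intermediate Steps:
$E{\left(x \right)} = -9 - 18 x - 3 x^{2}$ ($E{\left(x \right)} = - 3 \left(\left(x^{2} + 6 x\right) + 3\right) = - 3 \left(3 + x^{2} + 6 x\right) = -9 - 18 x - 3 x^{2}$)
$l{\left(n \right)} = 6 - n$ ($l{\left(n \right)} = \left(-9 - -90 - 3 \left(-5\right)^{2}\right) - n = \left(-9 + 90 - 75\right) - n = 6 - n$)
$X = 1$ ($X = \left(6 - 5\right)^{3} = 1^{3} = 1$)
$\left(\left(271 - -25\right) + X\right) + \left(881 - \left(-3\right) 39\right) = \left(\left(271 - -25\right) + 1\right) + \left(881 - \left(-3\right) 39\right) = \left(\left(271 + 25\right) + 1\right) + \left(881 - -117\right) = \left(296 + 1\right) + \left(881 + 117\right) = 297 + 998 = 1295$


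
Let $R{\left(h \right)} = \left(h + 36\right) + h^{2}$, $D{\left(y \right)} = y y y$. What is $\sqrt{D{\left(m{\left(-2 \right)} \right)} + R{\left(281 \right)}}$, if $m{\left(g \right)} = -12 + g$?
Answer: $\sqrt{76534} \approx 276.65$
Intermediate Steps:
$D{\left(y \right)} = y^{3}$ ($D{\left(y \right)} = y^{2} y = y^{3}$)
$R{\left(h \right)} = 36 + h + h^{2}$ ($R{\left(h \right)} = \left(36 + h\right) + h^{2} = 36 + h + h^{2}$)
$\sqrt{D{\left(m{\left(-2 \right)} \right)} + R{\left(281 \right)}} = \sqrt{\left(-12 - 2\right)^{3} + \left(36 + 281 + 281^{2}\right)} = \sqrt{\left(-14\right)^{3} + \left(36 + 281 + 78961\right)} = \sqrt{-2744 + 79278} = \sqrt{76534}$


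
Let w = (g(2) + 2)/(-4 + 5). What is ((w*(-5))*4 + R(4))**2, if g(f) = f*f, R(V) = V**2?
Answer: 10816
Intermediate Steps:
g(f) = f**2
w = 6 (w = (2**2 + 2)/(-4 + 5) = (4 + 2)/1 = 6*1 = 6)
((w*(-5))*4 + R(4))**2 = ((6*(-5))*4 + 4**2)**2 = (-30*4 + 16)**2 = (-120 + 16)**2 = (-104)**2 = 10816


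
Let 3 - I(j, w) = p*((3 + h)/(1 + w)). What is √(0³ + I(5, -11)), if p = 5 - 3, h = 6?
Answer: 2*√30/5 ≈ 2.1909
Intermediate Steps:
p = 2
I(j, w) = 3 - 18/(1 + w) (I(j, w) = 3 - 2*(3 + 6)/(1 + w) = 3 - 2*9/(1 + w) = 3 - 18/(1 + w))
√(0³ + I(5, -11)) = √(0³ + 3*(-5 - 11)/(1 - 11)) = √(0 + 3*(-16)/(-10)) = √(0 + 3*(-⅒)*(-16)) = √(0 + 24/5) = √(24/5) = 2*√30/5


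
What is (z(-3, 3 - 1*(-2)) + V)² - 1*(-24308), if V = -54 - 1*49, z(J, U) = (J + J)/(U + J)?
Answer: 35544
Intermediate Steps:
z(J, U) = 2*J/(J + U) (z(J, U) = (2*J)/(J + U) = 2*J/(J + U))
V = -103 (V = -54 - 49 = -103)
(z(-3, 3 - 1*(-2)) + V)² - 1*(-24308) = (2*(-3)/(-3 + (3 - 1*(-2))) - 103)² - 1*(-24308) = (2*(-3)/(-3 + (3 + 2)) - 103)² + 24308 = (2*(-3)/(-3 + 5) - 103)² + 24308 = (2*(-3)/2 - 103)² + 24308 = (2*(-3)*(½) - 103)² + 24308 = (-3 - 103)² + 24308 = (-106)² + 24308 = 11236 + 24308 = 35544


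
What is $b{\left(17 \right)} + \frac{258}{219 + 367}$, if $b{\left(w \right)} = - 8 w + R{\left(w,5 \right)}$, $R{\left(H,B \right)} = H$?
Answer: $- \frac{34738}{293} \approx -118.56$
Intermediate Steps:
$b{\left(w \right)} = - 7 w$ ($b{\left(w \right)} = - 8 w + w = - 7 w$)
$b{\left(17 \right)} + \frac{258}{219 + 367} = \left(-7\right) 17 + \frac{258}{219 + 367} = -119 + \frac{258}{586} = -119 + 258 \cdot \frac{1}{586} = -119 + \frac{129}{293} = - \frac{34738}{293}$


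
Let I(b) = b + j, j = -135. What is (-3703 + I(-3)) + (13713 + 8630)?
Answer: 18502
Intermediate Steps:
I(b) = -135 + b (I(b) = b - 135 = -135 + b)
(-3703 + I(-3)) + (13713 + 8630) = (-3703 + (-135 - 3)) + (13713 + 8630) = (-3703 - 138) + 22343 = -3841 + 22343 = 18502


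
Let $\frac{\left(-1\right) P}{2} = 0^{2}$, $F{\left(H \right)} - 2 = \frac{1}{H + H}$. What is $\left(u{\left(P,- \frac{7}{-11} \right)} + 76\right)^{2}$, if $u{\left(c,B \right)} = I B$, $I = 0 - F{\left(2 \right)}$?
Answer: $\frac{10764961}{1936} \approx 5560.4$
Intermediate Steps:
$F{\left(H \right)} = 2 + \frac{1}{2 H}$ ($F{\left(H \right)} = 2 + \frac{1}{H + H} = 2 + \frac{1}{2 H}$)
$I = - \frac{9}{4}$ ($I = 0 - \left(2 + \frac{1}{2 \cdot 2}\right) = 0 - \left(2 + \frac{1}{2} \cdot \frac{1}{2}\right) = 0 - \left(2 + \frac{1}{4}\right) = 0 - \frac{9}{4} = - \frac{9}{4} \approx -2.25$)
$P = 0$ ($P = - 2 \cdot 0^{2} = \left(-2\right) 0 = 0$)
$u{\left(c,B \right)} = - \frac{9 B}{4}$
$\left(u{\left(P,- \frac{7}{-11} \right)} + 76\right)^{2} = \left(- \frac{9 \left(- \frac{7}{-11}\right)}{4} + 76\right)^{2} = \left(- \frac{9 \left(\left(-7\right) \left(- \frac{1}{11}\right)\right)}{4} + 76\right)^{2} = \left(\left(- \frac{9}{4}\right) \frac{7}{11} + 76\right)^{2} = \left(- \frac{63}{44} + 76\right)^{2} = \left(\frac{3281}{44}\right)^{2} = \frac{10764961}{1936}$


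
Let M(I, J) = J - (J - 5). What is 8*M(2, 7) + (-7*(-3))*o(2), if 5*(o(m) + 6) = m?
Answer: -388/5 ≈ -77.600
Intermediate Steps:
o(m) = -6 + m/5
M(I, J) = 5 (M(I, J) = J - (-5 + J) = J + (5 - J) = 5)
8*M(2, 7) + (-7*(-3))*o(2) = 8*5 + (-7*(-3))*(-6 + (1/5)*2) = 40 + 21*(-6 + 2/5) = 40 + 21*(-28/5) = 40 - 588/5 = -388/5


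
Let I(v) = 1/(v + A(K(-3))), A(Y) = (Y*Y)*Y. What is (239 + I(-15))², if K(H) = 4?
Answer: 137170944/2401 ≈ 57131.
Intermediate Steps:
A(Y) = Y³ (A(Y) = Y²*Y = Y³)
I(v) = 1/(64 + v) (I(v) = 1/(v + 4³) = 1/(v + 64) = 1/(64 + v))
(239 + I(-15))² = (239 + 1/(64 - 15))² = (239 + 1/49)² = (11712/49)² = 137170944/2401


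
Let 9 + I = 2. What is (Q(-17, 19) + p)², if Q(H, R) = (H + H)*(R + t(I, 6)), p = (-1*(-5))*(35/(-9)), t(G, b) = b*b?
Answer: 289170025/81 ≈ 3.5700e+6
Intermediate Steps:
I = -7 (I = -9 + 2 = -7)
t(G, b) = b²
p = -175/9 (p = 5*(35*(-⅑)) = 5*(-35/9) = -175/9 ≈ -19.444)
Q(H, R) = 2*H*(36 + R) (Q(H, R) = (H + H)*(R + 6²) = (2*H)*(R + 36) = (2*H)*(36 + R) = 2*H*(36 + R))
(Q(-17, 19) + p)² = (2*(-17)*(36 + 19) - 175/9)² = (2*(-17)*55 - 175/9)² = (-1870 - 175/9)² = (-17005/9)² = 289170025/81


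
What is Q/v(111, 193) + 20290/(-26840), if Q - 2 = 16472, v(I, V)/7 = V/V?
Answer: 44202013/18788 ≈ 2352.7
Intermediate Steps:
v(I, V) = 7 (v(I, V) = 7*(V/V) = 7*1 = 7)
Q = 16474 (Q = 2 + 16472 = 16474)
Q/v(111, 193) + 20290/(-26840) = 16474/7 + 20290/(-26840) = 16474*(1/7) + 20290*(-1/26840) = 16474/7 - 2029/2684 = 44202013/18788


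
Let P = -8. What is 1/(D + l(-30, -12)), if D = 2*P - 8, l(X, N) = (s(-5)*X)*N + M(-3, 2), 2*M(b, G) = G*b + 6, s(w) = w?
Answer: -1/1824 ≈ -0.00054825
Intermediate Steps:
M(b, G) = 3 + G*b/2 (M(b, G) = (G*b + 6)/2 = (6 + G*b)/2 = 3 + G*b/2)
l(X, N) = -5*N*X (l(X, N) = (-5*X)*N + (3 + (1/2)*2*(-3)) = -5*N*X + (3 - 3) = -5*N*X + 0 = -5*N*X)
D = -24 (D = 2*(-8) - 8 = -16 - 8 = -24)
1/(D + l(-30, -12)) = 1/(-24 - 5*(-12)*(-30)) = 1/(-24 - 1800) = 1/(-1824) = -1/1824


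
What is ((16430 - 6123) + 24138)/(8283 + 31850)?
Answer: 34445/40133 ≈ 0.85827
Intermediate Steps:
((16430 - 6123) + 24138)/(8283 + 31850) = (10307 + 24138)/40133 = 34445*(1/40133) = 34445/40133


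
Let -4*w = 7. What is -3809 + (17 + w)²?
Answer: -57223/16 ≈ -3576.4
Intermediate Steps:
w = -7/4 (w = -¼*7 = -7/4 ≈ -1.7500)
-3809 + (17 + w)² = -3809 + (17 - 7/4)² = -3809 + (61/4)² = -3809 + 3721/16 = -57223/16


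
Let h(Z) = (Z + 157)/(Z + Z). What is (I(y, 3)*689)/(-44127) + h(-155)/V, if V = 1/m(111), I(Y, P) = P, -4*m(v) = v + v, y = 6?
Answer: 1419109/4559790 ≈ 0.31122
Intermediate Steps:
m(v) = -v/2 (m(v) = -(v + v)/4 = -v/2)
V = -2/111 (V = 1/(-½*111) = 1/(-111/2) = -2/111 ≈ -0.018018)
h(Z) = (157 + Z)/(2*Z) (h(Z) = (157 + Z)/((2*Z)) = (157 + Z)*(1/(2*Z)) = (157 + Z)/(2*Z))
(I(y, 3)*689)/(-44127) + h(-155)/V = (3*689)/(-44127) + ((½)*(157 - 155)/(-155))/(-2/111) = 2067*(-1/44127) + ((½)*(-1/155)*2)*(-111/2) = -689/14709 - 1/155*(-111/2) = -689/14709 + 111/310 = 1419109/4559790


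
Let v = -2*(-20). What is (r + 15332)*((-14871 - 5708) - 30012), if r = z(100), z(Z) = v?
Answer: -777684852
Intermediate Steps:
v = 40
z(Z) = 40
r = 40
(r + 15332)*((-14871 - 5708) - 30012) = (40 + 15332)*((-14871 - 5708) - 30012) = 15372*(-20579 - 30012) = 15372*(-50591) = -777684852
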